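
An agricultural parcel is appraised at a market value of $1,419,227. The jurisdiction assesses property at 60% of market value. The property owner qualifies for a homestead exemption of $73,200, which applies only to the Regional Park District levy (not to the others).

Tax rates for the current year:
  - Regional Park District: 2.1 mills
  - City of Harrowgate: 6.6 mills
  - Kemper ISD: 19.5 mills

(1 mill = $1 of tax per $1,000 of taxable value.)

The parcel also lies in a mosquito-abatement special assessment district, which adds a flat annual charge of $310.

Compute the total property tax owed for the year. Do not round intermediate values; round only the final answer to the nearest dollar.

Assessed value = $1,419,227 × 0.6 = $851,536.2
Regional Park District: ($851,536.2 − $73,200) × 0.0021 = $778,336.2 × 0.0021 = $1,634.50602
City of Harrowgate: $851,536.2 × 0.0066 = $5,620.13892
Kemper ISD: $851,536.2 × 0.0195 = $16,604.9559
Levies subtotal = $23,859.60084
Total = $23,859.60084 + $310 = $24,169.60084

$24,170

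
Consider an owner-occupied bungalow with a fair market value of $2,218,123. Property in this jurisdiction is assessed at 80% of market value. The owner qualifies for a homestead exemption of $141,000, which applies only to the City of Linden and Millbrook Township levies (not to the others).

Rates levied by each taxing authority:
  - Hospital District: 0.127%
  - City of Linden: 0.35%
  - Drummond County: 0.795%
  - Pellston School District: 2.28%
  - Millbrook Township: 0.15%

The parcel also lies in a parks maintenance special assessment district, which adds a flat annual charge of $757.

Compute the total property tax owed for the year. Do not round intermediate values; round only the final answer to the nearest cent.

Assessed value = $2,218,123 × 0.8 = $1,774,498.4
Hospital District: $1,774,498.4 × 0.00127 = $2,253.612968
City of Linden: ($1,774,498.4 − $141,000) × 0.0035 = $1,633,498.4 × 0.0035 = $5,717.2444
Drummond County: $1,774,498.4 × 0.00795 = $14,107.26228
Pellston School District: $1,774,498.4 × 0.0228 = $40,458.56352
Millbrook Township: ($1,774,498.4 − $141,000) × 0.0015 = $1,633,498.4 × 0.0015 = $2,450.2476
Levies subtotal = $64,986.930768
Total = $64,986.930768 + $757 = $65,743.930768

$65,743.93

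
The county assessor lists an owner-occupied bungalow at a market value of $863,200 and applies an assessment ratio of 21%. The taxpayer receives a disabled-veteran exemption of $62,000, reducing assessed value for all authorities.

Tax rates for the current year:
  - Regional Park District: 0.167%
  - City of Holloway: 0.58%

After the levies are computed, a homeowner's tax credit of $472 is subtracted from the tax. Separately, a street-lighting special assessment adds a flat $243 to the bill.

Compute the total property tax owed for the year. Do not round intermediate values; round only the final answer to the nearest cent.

Assessed value = $863,200 × 0.21 = $181,272
Taxable value = $181,272 − $62,000 = $119,272
Regional Park District: $119,272 × 0.00167 = $199.18424
City of Holloway: $119,272 × 0.0058 = $691.7776
Levies subtotal = $890.96184
After credit = $890.96184 − $472 = $418.96184
Total = $418.96184 + $243 = $661.96184

$661.96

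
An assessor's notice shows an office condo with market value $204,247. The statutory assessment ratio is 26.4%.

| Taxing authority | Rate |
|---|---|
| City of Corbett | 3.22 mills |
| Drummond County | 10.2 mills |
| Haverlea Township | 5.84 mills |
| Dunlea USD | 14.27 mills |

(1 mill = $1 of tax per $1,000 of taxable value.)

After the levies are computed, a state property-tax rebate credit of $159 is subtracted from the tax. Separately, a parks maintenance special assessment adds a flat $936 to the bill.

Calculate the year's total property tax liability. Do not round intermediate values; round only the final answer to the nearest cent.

$2,584.98

Assessed value = $204,247 × 0.264 = $53,921.208
City of Corbett: $53,921.208 × 0.00322 = $173.62628976
Drummond County: $53,921.208 × 0.0102 = $549.9963216
Haverlea Township: $53,921.208 × 0.00584 = $314.89985472
Dunlea USD: $53,921.208 × 0.01427 = $769.45563816
Levies subtotal = $1,807.97810424
After credit = $1,807.97810424 − $159 = $1,648.97810424
Total = $1,648.97810424 + $936 = $2,584.97810424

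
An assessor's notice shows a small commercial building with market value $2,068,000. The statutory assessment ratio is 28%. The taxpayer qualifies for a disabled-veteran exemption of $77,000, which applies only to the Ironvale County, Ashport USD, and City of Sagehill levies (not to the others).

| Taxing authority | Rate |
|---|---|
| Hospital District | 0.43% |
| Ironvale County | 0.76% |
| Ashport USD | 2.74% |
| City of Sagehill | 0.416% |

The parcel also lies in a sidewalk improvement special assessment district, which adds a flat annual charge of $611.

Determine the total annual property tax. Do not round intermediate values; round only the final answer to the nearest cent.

Assessed value = $2,068,000 × 0.28 = $579,040
Hospital District: $579,040 × 0.0043 = $2,489.872
Ironvale County: ($579,040 − $77,000) × 0.0076 = $502,040 × 0.0076 = $3,815.504
Ashport USD: ($579,040 − $77,000) × 0.0274 = $502,040 × 0.0274 = $13,755.896
City of Sagehill: ($579,040 − $77,000) × 0.00416 = $502,040 × 0.00416 = $2,088.4864
Levies subtotal = $22,149.7584
Total = $22,149.7584 + $611 = $22,760.7584

$22,760.76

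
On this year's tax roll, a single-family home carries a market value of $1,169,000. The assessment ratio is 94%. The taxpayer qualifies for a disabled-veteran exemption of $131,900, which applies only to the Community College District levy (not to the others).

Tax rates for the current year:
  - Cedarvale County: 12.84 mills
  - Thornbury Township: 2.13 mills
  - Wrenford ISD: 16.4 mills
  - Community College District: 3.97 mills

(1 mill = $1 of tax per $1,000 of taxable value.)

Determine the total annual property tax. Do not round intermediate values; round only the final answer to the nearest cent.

Assessed value = $1,169,000 × 0.94 = $1,098,860
Cedarvale County: $1,098,860 × 0.01284 = $14,109.3624
Thornbury Township: $1,098,860 × 0.00213 = $2,340.5718
Wrenford ISD: $1,098,860 × 0.0164 = $18,021.304
Community College District: ($1,098,860 − $131,900) × 0.00397 = $966,960 × 0.00397 = $3,838.8312
Total = $38,310.0694

$38,310.07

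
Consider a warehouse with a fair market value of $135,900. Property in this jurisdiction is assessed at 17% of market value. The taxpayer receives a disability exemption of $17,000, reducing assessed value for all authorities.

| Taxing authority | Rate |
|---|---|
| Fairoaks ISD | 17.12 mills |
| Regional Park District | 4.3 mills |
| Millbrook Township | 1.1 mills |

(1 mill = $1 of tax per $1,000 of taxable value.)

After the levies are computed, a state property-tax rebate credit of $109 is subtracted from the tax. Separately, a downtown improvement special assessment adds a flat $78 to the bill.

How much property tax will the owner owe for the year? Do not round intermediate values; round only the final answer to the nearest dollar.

Assessed value = $135,900 × 0.17 = $23,103
Taxable value = $23,103 − $17,000 = $6,103
Fairoaks ISD: $6,103 × 0.01712 = $104.48336
Regional Park District: $6,103 × 0.0043 = $26.2429
Millbrook Township: $6,103 × 0.0011 = $6.7133
Levies subtotal = $137.43956
After credit = $137.43956 − $109 = $28.43956
Total = $28.43956 + $78 = $106.43956

$106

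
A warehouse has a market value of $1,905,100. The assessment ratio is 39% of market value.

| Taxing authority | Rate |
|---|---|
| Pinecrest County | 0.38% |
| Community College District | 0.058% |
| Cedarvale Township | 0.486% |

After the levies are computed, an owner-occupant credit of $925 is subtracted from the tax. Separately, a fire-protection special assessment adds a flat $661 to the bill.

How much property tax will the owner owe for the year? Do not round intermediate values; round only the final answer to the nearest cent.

Assessed value = $1,905,100 × 0.39 = $742,989
Pinecrest County: $742,989 × 0.0038 = $2,823.3582
Community College District: $742,989 × 0.00058 = $430.93362
Cedarvale Township: $742,989 × 0.00486 = $3,610.92654
Levies subtotal = $6,865.21836
After credit = $6,865.21836 − $925 = $5,940.21836
Total = $5,940.21836 + $661 = $6,601.21836

$6,601.22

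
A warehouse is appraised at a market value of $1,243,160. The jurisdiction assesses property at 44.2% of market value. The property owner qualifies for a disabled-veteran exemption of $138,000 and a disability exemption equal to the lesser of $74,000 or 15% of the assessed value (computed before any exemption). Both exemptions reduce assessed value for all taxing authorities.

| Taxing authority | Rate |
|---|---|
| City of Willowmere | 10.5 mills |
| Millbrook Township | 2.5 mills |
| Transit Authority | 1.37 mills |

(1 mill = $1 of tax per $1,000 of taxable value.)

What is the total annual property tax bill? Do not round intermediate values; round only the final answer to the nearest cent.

$4,849.54

Assessed value = $1,243,160 × 0.442 = $549,476.72
Disability exemption = min($74,000, 15% × $549,476.72) = min($74,000, $82,421.508) = $74,000 (dollar cap binds)
Taxable value = $549,476.72 − $138,000 − $74,000 = $337,476.72
City of Willowmere: $337,476.72 × 0.0105 = $3,543.50556
Millbrook Township: $337,476.72 × 0.0025 = $843.6918
Transit Authority: $337,476.72 × 0.00137 = $462.3431064
Total = $4,849.5404664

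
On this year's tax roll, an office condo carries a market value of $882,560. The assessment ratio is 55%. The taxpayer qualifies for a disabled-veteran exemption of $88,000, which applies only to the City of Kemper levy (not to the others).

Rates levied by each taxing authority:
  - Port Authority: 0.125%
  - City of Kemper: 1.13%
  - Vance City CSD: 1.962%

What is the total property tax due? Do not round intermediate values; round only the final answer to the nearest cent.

Assessed value = $882,560 × 0.55 = $485,408
Port Authority: $485,408 × 0.00125 = $606.76
City of Kemper: ($485,408 − $88,000) × 0.0113 = $397,408 × 0.0113 = $4,490.7104
Vance City CSD: $485,408 × 0.01962 = $9,523.70496
Total = $14,621.17536

$14,621.18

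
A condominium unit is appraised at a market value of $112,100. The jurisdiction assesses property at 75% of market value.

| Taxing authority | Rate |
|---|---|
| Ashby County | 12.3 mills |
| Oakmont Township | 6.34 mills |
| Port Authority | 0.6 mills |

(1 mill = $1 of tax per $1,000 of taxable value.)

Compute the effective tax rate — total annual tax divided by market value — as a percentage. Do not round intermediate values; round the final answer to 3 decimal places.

1.443%

Assessed value = $112,100 × 0.75 = $84,075
Ashby County: $84,075 × 0.0123 = $1,034.1225
Oakmont Township: $84,075 × 0.00634 = $533.0355
Port Authority: $84,075 × 0.0006 = $50.445
Total tax = $1,617.603
Effective rate = $1,617.603 ÷ $112,100 = 1.443% of market value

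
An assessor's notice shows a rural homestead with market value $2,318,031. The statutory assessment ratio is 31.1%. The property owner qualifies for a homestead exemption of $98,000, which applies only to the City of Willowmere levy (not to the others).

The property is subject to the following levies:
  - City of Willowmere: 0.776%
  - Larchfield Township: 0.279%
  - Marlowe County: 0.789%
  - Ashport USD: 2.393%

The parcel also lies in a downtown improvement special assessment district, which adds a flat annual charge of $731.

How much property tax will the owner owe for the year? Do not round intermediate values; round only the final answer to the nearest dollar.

$30,515

Assessed value = $2,318,031 × 0.311 = $720,907.641
City of Willowmere: ($720,907.641 − $98,000) × 0.00776 = $622,907.641 × 0.00776 = $4,833.76329416
Larchfield Township: $720,907.641 × 0.00279 = $2,011.33231839
Marlowe County: $720,907.641 × 0.00789 = $5,687.96128749
Ashport USD: $720,907.641 × 0.02393 = $17,251.31984913
Levies subtotal = $29,784.37674917
Total = $29,784.37674917 + $731 = $30,515.37674917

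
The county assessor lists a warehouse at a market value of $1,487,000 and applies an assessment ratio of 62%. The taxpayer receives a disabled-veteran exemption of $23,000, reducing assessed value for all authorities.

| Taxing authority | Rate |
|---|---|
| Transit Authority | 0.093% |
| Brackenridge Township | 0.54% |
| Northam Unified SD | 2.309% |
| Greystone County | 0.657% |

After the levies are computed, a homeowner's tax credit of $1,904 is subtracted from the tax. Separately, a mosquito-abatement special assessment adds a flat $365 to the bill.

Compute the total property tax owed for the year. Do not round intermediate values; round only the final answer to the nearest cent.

Assessed value = $1,487,000 × 0.62 = $921,940
Taxable value = $921,940 − $23,000 = $898,940
Transit Authority: $898,940 × 0.00093 = $836.0142
Brackenridge Township: $898,940 × 0.0054 = $4,854.276
Northam Unified SD: $898,940 × 0.02309 = $20,756.5246
Greystone County: $898,940 × 0.00657 = $5,906.0358
Levies subtotal = $32,352.8506
After credit = $32,352.8506 − $1,904 = $30,448.8506
Total = $30,448.8506 + $365 = $30,813.8506

$30,813.85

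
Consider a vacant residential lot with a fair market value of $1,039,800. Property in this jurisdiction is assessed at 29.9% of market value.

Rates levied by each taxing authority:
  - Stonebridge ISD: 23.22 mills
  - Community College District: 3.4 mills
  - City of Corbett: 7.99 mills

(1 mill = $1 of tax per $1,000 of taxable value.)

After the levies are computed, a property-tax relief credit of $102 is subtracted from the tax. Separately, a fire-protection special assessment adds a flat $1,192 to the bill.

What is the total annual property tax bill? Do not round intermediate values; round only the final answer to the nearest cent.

Assessed value = $1,039,800 × 0.299 = $310,900.2
Stonebridge ISD: $310,900.2 × 0.02322 = $7,219.102644
Community College District: $310,900.2 × 0.0034 = $1,057.06068
City of Corbett: $310,900.2 × 0.00799 = $2,484.092598
Levies subtotal = $10,760.255922
After credit = $10,760.255922 − $102 = $10,658.255922
Total = $10,658.255922 + $1,192 = $11,850.255922

$11,850.26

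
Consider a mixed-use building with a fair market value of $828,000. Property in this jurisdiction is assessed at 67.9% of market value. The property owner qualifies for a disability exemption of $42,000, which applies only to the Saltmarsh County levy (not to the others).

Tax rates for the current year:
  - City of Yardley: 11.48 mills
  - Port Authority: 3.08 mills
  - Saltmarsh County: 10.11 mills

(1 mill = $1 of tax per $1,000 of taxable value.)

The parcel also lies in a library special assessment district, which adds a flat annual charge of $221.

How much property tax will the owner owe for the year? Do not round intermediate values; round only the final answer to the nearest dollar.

Assessed value = $828,000 × 0.679 = $562,212
City of Yardley: $562,212 × 0.01148 = $6,454.19376
Port Authority: $562,212 × 0.00308 = $1,731.61296
Saltmarsh County: ($562,212 − $42,000) × 0.01011 = $520,212 × 0.01011 = $5,259.34332
Levies subtotal = $13,445.15004
Total = $13,445.15004 + $221 = $13,666.15004

$13,666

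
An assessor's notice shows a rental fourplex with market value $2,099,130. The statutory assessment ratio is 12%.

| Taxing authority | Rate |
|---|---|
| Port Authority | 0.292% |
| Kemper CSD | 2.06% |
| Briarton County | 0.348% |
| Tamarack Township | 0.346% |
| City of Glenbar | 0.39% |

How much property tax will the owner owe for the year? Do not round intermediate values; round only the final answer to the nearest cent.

$8,655.13

Assessed value = $2,099,130 × 0.12 = $251,895.6
Port Authority: $251,895.6 × 0.00292 = $735.535152
Kemper CSD: $251,895.6 × 0.0206 = $5,189.04936
Briarton County: $251,895.6 × 0.00348 = $876.596688
Tamarack Township: $251,895.6 × 0.00346 = $871.558776
City of Glenbar: $251,895.6 × 0.0039 = $982.39284
Total = $735.535152 + $5,189.04936 + $876.596688 + $871.558776 + $982.39284 = $8,655.132816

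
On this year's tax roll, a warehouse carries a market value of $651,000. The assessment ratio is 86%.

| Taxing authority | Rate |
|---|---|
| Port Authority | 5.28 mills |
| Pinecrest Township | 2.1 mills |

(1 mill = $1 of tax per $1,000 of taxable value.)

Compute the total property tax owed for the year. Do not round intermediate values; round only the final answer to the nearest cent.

Assessed value = $651,000 × 0.86 = $559,860
Port Authority: $559,860 × 0.00528 = $2,956.0608
Pinecrest Township: $559,860 × 0.0021 = $1,175.706
Total = $2,956.0608 + $1,175.706 = $4,131.7668

$4,131.77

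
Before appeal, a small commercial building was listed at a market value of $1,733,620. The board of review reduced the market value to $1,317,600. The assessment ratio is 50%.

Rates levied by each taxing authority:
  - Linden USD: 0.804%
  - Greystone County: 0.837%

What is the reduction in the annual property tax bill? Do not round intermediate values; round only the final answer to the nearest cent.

Old assessed value = $1,733,620 × 0.5 = $866,810
New assessed value = $1,317,600 × 0.5 = $658,800
Combined rate = 0.00804 + 0.00837 = 0.01641
Old tax = $866,810 × 0.01641 = $14,224.3521
New tax = $658,800 × 0.01641 = $10,810.908
Reduction = $14,224.3521 − $10,810.908 = $3,413.4441

$3,413.44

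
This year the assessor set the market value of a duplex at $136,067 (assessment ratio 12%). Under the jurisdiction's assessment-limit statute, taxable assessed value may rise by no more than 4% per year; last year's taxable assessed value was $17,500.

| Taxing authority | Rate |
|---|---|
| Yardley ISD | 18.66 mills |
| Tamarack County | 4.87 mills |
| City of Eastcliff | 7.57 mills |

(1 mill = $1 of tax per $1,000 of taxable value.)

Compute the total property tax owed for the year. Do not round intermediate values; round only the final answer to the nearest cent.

Uncapped assessed value = $136,067 × 0.12 = $16,328.04
Cap limit = $17,500 × 1.04 = $18,200
Taxable assessed value = min($16,328.04, $18,200) = $16,328.04 (cap does not bind)
Yardley ISD: $16,328.04 × 0.01866 = $304.6812264
Tamarack County: $16,328.04 × 0.00487 = $79.5175548
City of Eastcliff: $16,328.04 × 0.00757 = $123.6032628
Total = $507.802044

$507.80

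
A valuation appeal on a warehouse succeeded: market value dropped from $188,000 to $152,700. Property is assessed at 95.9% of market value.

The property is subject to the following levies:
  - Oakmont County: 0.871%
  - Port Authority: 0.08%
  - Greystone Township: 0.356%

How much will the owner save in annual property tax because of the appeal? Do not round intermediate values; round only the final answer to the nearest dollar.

Old assessed value = $188,000 × 0.959 = $180,292
New assessed value = $152,700 × 0.959 = $146,439.3
Combined rate = 0.00871 + 0.0008 + 0.00356 = 0.01307
Old tax = $180,292 × 0.01307 = $2,356.41644
New tax = $146,439.3 × 0.01307 = $1,913.961651
Reduction = $2,356.41644 − $1,913.961651 = $442.454789

$442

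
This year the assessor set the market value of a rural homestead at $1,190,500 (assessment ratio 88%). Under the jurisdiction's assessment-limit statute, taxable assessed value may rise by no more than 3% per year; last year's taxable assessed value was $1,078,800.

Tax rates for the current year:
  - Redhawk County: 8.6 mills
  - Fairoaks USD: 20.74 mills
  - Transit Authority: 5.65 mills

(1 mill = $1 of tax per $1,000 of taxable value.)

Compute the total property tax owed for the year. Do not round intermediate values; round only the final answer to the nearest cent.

Uncapped assessed value = $1,190,500 × 0.88 = $1,047,640
Cap limit = $1,078,800 × 1.03 = $1,111,164
Taxable assessed value = min($1,047,640, $1,111,164) = $1,047,640 (cap does not bind)
Redhawk County: $1,047,640 × 0.0086 = $9,009.704
Fairoaks USD: $1,047,640 × 0.02074 = $21,728.0536
Transit Authority: $1,047,640 × 0.00565 = $5,919.166
Total = $36,656.9236

$36,656.92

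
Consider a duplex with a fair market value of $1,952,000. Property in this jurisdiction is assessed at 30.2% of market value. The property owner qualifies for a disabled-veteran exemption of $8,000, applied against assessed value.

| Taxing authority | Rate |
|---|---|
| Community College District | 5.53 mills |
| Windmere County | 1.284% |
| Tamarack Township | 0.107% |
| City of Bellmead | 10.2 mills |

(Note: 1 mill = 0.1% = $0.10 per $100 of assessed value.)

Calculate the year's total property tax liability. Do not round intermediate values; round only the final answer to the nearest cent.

Assessed value = $1,952,000 × 0.302 = $589,504
Taxable value = $589,504 − $8,000 = $581,504
Community College District: $581,504 × 0.00553 = $3,215.71712
Windmere County: $581,504 × 0.01284 = $7,466.51136
Tamarack Township: $581,504 × 0.00107 = $622.20928
City of Bellmead: $581,504 × 0.0102 = $5,931.3408
Total = $17,235.77856

$17,235.78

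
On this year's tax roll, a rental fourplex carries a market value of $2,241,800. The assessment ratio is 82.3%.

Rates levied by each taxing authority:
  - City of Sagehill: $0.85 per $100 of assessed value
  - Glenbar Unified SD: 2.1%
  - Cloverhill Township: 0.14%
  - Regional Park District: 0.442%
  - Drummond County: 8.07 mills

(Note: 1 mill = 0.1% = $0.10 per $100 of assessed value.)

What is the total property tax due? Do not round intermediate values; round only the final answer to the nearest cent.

$80,054.61

Assessed value = $2,241,800 × 0.823 = $1,845,001.4
City of Sagehill: $1,845,001.4 × 0.0085 = $15,682.5119
Glenbar Unified SD: $1,845,001.4 × 0.021 = $38,745.0294
Cloverhill Township: $1,845,001.4 × 0.0014 = $2,583.00196
Regional Park District: $1,845,001.4 × 0.00442 = $8,154.906188
Drummond County: $1,845,001.4 × 0.00807 = $14,889.161298
Total = $80,054.610746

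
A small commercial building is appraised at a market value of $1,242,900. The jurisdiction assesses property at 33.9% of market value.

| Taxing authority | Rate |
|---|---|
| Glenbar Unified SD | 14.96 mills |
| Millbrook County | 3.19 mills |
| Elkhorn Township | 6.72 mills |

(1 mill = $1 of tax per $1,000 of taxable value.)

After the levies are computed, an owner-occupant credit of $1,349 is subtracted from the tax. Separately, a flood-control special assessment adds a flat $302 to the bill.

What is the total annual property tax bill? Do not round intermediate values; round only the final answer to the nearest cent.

$9,431.80

Assessed value = $1,242,900 × 0.339 = $421,343.1
Glenbar Unified SD: $421,343.1 × 0.01496 = $6,303.292776
Millbrook County: $421,343.1 × 0.00319 = $1,344.084489
Elkhorn Township: $421,343.1 × 0.00672 = $2,831.425632
Levies subtotal = $10,478.802897
After credit = $10,478.802897 − $1,349 = $9,129.802897
Total = $9,129.802897 + $302 = $9,431.802897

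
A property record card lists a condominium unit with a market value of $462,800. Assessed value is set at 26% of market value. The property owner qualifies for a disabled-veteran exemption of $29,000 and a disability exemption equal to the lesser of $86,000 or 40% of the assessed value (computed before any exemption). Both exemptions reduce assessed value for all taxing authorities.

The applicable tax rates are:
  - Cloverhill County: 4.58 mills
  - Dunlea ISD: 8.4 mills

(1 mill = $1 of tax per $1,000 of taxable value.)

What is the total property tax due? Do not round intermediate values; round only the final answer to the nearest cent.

$560.69

Assessed value = $462,800 × 0.26 = $120,328
Disability exemption = min($86,000, 40% × $120,328) = min($86,000, $48,131.2) = $48,131.2 (percentage binds)
Taxable value = $120,328 − $29,000 − $48,131.2 = $43,196.8
Cloverhill County: $43,196.8 × 0.00458 = $197.841344
Dunlea ISD: $43,196.8 × 0.0084 = $362.85312
Total = $560.694464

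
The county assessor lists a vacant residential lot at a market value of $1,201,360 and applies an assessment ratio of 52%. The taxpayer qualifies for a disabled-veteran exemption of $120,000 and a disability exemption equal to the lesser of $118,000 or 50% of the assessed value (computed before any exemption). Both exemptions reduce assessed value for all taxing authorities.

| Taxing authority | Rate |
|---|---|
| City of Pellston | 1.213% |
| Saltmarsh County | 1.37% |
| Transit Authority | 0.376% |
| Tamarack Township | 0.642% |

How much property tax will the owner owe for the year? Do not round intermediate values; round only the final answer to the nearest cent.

$13,925.33

Assessed value = $1,201,360 × 0.52 = $624,707.2
Disability exemption = min($118,000, 50% × $624,707.2) = min($118,000, $312,353.6) = $118,000 (dollar cap binds)
Taxable value = $624,707.2 − $120,000 − $118,000 = $386,707.2
City of Pellston: $386,707.2 × 0.01213 = $4,690.758336
Saltmarsh County: $386,707.2 × 0.0137 = $5,297.88864
Transit Authority: $386,707.2 × 0.00376 = $1,454.019072
Tamarack Township: $386,707.2 × 0.00642 = $2,482.660224
Total = $13,925.326272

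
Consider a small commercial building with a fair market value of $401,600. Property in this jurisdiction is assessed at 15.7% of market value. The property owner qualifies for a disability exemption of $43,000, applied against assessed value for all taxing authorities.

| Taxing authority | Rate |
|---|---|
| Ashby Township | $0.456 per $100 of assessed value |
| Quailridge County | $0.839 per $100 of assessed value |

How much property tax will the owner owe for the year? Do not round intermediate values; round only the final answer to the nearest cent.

$259.66

Assessed value = $401,600 × 0.157 = $63,051.2
Taxable value = $63,051.2 − $43,000 = $20,051.2
Ashby Township: $20,051.2 × 0.00456 = $91.433472
Quailridge County: $20,051.2 × 0.00839 = $168.229568
Total = $91.433472 + $168.229568 = $259.66304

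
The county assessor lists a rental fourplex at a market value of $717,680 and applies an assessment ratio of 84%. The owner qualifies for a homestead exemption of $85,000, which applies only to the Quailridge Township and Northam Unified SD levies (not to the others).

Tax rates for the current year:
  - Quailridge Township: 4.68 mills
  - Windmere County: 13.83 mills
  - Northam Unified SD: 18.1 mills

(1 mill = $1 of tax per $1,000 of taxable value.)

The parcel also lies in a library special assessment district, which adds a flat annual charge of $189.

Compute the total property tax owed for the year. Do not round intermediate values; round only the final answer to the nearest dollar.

Assessed value = $717,680 × 0.84 = $602,851.2
Quailridge Township: ($602,851.2 − $85,000) × 0.00468 = $517,851.2 × 0.00468 = $2,423.543616
Windmere County: $602,851.2 × 0.01383 = $8,337.432096
Northam Unified SD: ($602,851.2 − $85,000) × 0.0181 = $517,851.2 × 0.0181 = $9,373.10672
Levies subtotal = $20,134.082432
Total = $20,134.082432 + $189 = $20,323.082432

$20,323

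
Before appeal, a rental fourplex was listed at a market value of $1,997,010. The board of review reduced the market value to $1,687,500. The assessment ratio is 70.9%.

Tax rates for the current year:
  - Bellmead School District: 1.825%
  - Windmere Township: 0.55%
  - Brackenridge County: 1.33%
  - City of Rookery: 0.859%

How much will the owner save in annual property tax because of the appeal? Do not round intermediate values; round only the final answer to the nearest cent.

Old assessed value = $1,997,010 × 0.709 = $1,415,880.09
New assessed value = $1,687,500 × 0.709 = $1,196,437.5
Combined rate = 0.01825 + 0.0055 + 0.0133 + 0.00859 = 0.04564
Old tax = $1,415,880.09 × 0.04564 = $64,620.7673076
New tax = $1,196,437.5 × 0.04564 = $54,605.4075
Reduction = $64,620.7673076 − $54,605.4075 = $10,015.3598076

$10,015.36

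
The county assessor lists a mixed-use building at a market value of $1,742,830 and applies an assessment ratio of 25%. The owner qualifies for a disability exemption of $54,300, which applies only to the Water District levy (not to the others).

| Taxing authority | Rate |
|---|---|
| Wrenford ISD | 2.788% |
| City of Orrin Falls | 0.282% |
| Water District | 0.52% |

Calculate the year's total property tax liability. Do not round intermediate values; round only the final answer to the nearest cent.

$15,359.54

Assessed value = $1,742,830 × 0.25 = $435,707.5
Wrenford ISD: $435,707.5 × 0.02788 = $12,147.5251
City of Orrin Falls: $435,707.5 × 0.00282 = $1,228.69515
Water District: ($435,707.5 − $54,300) × 0.0052 = $381,407.5 × 0.0052 = $1,983.319
Total = $15,359.53925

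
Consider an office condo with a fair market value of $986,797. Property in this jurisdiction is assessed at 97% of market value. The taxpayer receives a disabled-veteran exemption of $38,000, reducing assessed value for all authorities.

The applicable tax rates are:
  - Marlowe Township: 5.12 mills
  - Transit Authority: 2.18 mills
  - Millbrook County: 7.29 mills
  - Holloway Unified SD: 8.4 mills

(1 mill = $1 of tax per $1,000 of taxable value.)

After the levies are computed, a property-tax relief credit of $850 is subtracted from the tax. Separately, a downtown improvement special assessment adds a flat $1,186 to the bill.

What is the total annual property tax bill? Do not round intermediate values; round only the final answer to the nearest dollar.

$21,468

Assessed value = $986,797 × 0.97 = $957,193.09
Taxable value = $957,193.09 − $38,000 = $919,193.09
Marlowe Township: $919,193.09 × 0.00512 = $4,706.2686208
Transit Authority: $919,193.09 × 0.00218 = $2,003.8409362
Millbrook County: $919,193.09 × 0.00729 = $6,700.9176261
Holloway Unified SD: $919,193.09 × 0.0084 = $7,721.221956
Levies subtotal = $21,132.2491391
After credit = $21,132.2491391 − $850 = $20,282.2491391
Total = $20,282.2491391 + $1,186 = $21,468.2491391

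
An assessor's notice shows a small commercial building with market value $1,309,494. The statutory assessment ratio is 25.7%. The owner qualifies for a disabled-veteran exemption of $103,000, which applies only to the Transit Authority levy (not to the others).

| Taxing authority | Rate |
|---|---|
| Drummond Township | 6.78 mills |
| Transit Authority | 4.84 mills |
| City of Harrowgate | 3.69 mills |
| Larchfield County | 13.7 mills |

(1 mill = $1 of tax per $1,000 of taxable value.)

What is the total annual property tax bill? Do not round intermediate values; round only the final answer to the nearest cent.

$9,264.50

Assessed value = $1,309,494 × 0.257 = $336,539.958
Drummond Township: $336,539.958 × 0.00678 = $2,281.74091524
Transit Authority: ($336,539.958 − $103,000) × 0.00484 = $233,539.958 × 0.00484 = $1,130.33339672
City of Harrowgate: $336,539.958 × 0.00369 = $1,241.83244502
Larchfield County: $336,539.958 × 0.0137 = $4,610.5974246
Total = $9,264.50418158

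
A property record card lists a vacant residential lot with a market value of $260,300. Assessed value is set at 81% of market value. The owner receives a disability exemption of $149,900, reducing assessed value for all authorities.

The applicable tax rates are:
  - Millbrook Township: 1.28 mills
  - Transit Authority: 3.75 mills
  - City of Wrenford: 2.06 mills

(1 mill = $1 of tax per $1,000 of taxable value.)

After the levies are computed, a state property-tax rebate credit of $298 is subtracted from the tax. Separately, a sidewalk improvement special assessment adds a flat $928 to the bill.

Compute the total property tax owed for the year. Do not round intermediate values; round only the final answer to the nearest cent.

$1,062.09

Assessed value = $260,300 × 0.81 = $210,843
Taxable value = $210,843 − $149,900 = $60,943
Millbrook Township: $60,943 × 0.00128 = $78.00704
Transit Authority: $60,943 × 0.00375 = $228.53625
City of Wrenford: $60,943 × 0.00206 = $125.54258
Levies subtotal = $432.08587
After credit = $432.08587 − $298 = $134.08587
Total = $134.08587 + $928 = $1,062.08587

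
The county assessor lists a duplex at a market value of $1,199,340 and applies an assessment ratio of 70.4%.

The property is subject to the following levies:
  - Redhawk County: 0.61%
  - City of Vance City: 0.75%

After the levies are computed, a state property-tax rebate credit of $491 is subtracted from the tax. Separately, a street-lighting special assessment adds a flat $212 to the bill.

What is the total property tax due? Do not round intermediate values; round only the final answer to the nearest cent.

Assessed value = $1,199,340 × 0.704 = $844,335.36
Redhawk County: $844,335.36 × 0.0061 = $5,150.445696
City of Vance City: $844,335.36 × 0.0075 = $6,332.5152
Levies subtotal = $11,482.960896
After credit = $11,482.960896 − $491 = $10,991.960896
Total = $10,991.960896 + $212 = $11,203.960896

$11,203.96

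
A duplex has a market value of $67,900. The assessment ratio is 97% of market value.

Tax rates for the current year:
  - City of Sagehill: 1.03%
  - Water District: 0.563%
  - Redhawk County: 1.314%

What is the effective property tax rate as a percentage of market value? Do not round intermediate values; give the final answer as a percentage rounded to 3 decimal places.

2.820%

Assessed value = $67,900 × 0.97 = $65,863
City of Sagehill: $65,863 × 0.0103 = $678.3889
Water District: $65,863 × 0.00563 = $370.80869
Redhawk County: $65,863 × 0.01314 = $865.43982
Total tax = $1,914.63741
Effective rate = $1,914.63741 ÷ $67,900 = 2.820% of market value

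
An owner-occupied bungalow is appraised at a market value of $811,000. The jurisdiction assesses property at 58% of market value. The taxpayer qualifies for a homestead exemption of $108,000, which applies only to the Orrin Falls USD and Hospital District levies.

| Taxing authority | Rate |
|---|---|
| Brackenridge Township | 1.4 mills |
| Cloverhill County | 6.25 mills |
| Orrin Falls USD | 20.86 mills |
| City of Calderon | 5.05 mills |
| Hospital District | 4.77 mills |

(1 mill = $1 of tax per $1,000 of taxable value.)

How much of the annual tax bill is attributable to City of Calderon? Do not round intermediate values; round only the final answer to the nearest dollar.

Assessed value = $811,000 × 0.58 = $470,380
City of Calderon taxable value = $470,380 (exemption does not apply)
City of Calderon levy = $470,380 × 0.00505 = $2,375.419

$2,375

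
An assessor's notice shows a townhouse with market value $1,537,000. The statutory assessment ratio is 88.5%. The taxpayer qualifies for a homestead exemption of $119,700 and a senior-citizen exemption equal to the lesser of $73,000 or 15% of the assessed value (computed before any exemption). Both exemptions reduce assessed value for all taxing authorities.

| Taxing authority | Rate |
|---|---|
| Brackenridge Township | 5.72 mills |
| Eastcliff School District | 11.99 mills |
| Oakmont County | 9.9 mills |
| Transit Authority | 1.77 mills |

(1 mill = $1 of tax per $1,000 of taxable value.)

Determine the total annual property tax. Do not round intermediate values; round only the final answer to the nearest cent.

$34,302.47

Assessed value = $1,537,000 × 0.885 = $1,360,245
Senior-citizen exemption = min($73,000, 15% × $1,360,245) = min($73,000, $204,036.75) = $73,000 (dollar cap binds)
Taxable value = $1,360,245 − $119,700 − $73,000 = $1,167,545
Brackenridge Township: $1,167,545 × 0.00572 = $6,678.3574
Eastcliff School District: $1,167,545 × 0.01199 = $13,998.86455
Oakmont County: $1,167,545 × 0.0099 = $11,558.6955
Transit Authority: $1,167,545 × 0.00177 = $2,066.55465
Total = $34,302.4721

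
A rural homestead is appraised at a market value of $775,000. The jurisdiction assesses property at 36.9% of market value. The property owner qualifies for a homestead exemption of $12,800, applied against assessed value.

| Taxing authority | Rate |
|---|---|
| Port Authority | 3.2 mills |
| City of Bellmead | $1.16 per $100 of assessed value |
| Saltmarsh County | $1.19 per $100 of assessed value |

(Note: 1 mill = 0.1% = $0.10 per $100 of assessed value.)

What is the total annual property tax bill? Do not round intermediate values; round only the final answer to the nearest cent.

$7,293.77

Assessed value = $775,000 × 0.369 = $285,975
Taxable value = $285,975 − $12,800 = $273,175
Port Authority: $273,175 × 0.0032 = $874.16
City of Bellmead: $273,175 × 0.0116 = $3,168.83
Saltmarsh County: $273,175 × 0.0119 = $3,250.7825
Total = $7,293.7725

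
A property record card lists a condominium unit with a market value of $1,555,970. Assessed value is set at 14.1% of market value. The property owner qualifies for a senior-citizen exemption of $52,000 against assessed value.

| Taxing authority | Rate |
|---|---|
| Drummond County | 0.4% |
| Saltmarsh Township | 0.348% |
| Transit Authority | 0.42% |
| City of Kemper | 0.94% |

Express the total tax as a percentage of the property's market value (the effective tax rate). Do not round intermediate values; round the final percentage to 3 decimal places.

0.227%

Assessed value = $1,555,970 × 0.141 = $219,391.77
Taxable value = $219,391.77 − $52,000 = $167,391.77
Drummond County: $167,391.77 × 0.004 = $669.56708
Saltmarsh Township: $167,391.77 × 0.00348 = $582.5233596
Transit Authority: $167,391.77 × 0.0042 = $703.045434
City of Kemper: $167,391.77 × 0.0094 = $1,573.482638
Total tax = $3,528.6185116
Effective rate = $3,528.6185116 ÷ $1,555,970 = 0.227% of market value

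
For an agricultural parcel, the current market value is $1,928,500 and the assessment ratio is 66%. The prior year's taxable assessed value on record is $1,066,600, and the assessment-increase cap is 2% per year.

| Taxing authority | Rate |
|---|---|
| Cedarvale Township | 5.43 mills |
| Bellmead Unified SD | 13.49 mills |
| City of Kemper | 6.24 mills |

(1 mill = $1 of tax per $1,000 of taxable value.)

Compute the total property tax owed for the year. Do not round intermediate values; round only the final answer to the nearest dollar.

$27,372

Uncapped assessed value = $1,928,500 × 0.66 = $1,272,810
Cap limit = $1,066,600 × 1.02 = $1,087,932
Taxable assessed value = min($1,272,810, $1,087,932) = $1,087,932 (cap binds)
Cedarvale Township: $1,087,932 × 0.00543 = $5,907.47076
Bellmead Unified SD: $1,087,932 × 0.01349 = $14,676.20268
City of Kemper: $1,087,932 × 0.00624 = $6,788.69568
Total = $27,372.36912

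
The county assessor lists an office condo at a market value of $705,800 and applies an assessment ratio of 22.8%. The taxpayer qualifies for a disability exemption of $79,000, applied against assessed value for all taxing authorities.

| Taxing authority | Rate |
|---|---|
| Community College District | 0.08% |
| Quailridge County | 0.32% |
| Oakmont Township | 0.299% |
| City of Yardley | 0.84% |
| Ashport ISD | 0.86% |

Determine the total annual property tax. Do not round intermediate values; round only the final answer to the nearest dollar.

$1,965

Assessed value = $705,800 × 0.228 = $160,922.4
Taxable value = $160,922.4 − $79,000 = $81,922.4
Community College District: $81,922.4 × 0.0008 = $65.53792
Quailridge County: $81,922.4 × 0.0032 = $262.15168
Oakmont Township: $81,922.4 × 0.00299 = $244.947976
City of Yardley: $81,922.4 × 0.0084 = $688.14816
Ashport ISD: $81,922.4 × 0.0086 = $704.53264
Total = $65.53792 + $262.15168 + $244.947976 + $688.14816 + $704.53264 = $1,965.318376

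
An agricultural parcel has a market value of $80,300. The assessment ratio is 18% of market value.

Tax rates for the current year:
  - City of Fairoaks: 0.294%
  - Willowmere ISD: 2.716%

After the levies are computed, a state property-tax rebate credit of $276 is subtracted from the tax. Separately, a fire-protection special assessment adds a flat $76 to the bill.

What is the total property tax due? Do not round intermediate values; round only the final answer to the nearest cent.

$235.07

Assessed value = $80,300 × 0.18 = $14,454
City of Fairoaks: $14,454 × 0.00294 = $42.49476
Willowmere ISD: $14,454 × 0.02716 = $392.57064
Levies subtotal = $435.0654
After credit = $435.0654 − $276 = $159.0654
Total = $159.0654 + $76 = $235.0654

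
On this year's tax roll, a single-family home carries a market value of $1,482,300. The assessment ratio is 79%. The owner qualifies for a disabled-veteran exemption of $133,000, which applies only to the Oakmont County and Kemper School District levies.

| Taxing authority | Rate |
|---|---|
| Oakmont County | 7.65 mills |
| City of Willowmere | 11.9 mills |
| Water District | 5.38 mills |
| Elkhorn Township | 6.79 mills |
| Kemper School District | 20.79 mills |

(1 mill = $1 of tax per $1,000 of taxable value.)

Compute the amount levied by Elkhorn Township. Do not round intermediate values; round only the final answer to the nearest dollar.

Assessed value = $1,482,300 × 0.79 = $1,171,017
Elkhorn Township taxable value = $1,171,017 (exemption does not apply)
Elkhorn Township levy = $1,171,017 × 0.00679 = $7,951.20543

$7,951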